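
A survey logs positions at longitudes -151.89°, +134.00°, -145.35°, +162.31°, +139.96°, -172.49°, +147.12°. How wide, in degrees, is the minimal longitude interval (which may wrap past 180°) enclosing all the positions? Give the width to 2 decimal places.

80.65°

Sort the longitudes: -172.49°, -151.89°, -145.35°, +134.00°, +139.96°, +147.12°, +162.31°.
Eastward gaps between consecutive values (wrapping around): 20.60°, 6.54°, 279.35°, 5.96°, 7.16°, 15.19°, 25.20°.
Largest gap = 279.35° ⇒ minimal covering band is its complement: 360° − 279.35° = 80.65°.
Band runs from +134.00° eastward to -145.35°, crossing the antimeridian.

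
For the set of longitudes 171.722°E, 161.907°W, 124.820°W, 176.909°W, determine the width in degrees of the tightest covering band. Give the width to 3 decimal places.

Sort the longitudes: -176.909°, -161.907°, -124.820°, +171.722°.
Eastward gaps between consecutive values (wrapping around): 15.002°, 37.087°, 296.542°, 11.369°.
Largest gap = 296.542° ⇒ minimal covering band is its complement: 360° − 296.542° = 63.458°.
Band runs from +171.722° eastward to -124.820°, crossing the antimeridian.

63.458°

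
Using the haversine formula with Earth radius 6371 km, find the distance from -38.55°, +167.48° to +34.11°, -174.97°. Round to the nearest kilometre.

Δλ = -174.97 − 167.48 = -342.45°; wrapped into (−180°, 180°]: 17.55°.
Δφ = 34.11 − -38.55 = 72.66°.
a = sin²(Δφ/2) + cos φ₁ · cos φ₂ · sin²(Δλ/2) = 0.366049.
c = 2·atan2(√a, √(1−a)) = 1.29958 rad → d = 6371·c ≈ 8279.63 km.

8280 km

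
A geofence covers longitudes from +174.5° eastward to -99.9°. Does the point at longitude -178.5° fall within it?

Band width going east from +174.5° to -99.9°: ((-99.9 − 174.5) mod 360) = 85.6°.
Offset of -178.5° east of the west edge: ((-178.5 − 174.5) mod 360) = 7.0°.
7.0° ≤ 85.6° ⇒ inside.

Yes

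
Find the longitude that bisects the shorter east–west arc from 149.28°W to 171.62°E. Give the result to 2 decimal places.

Signed shortest Δλ from -149.28° to +171.62° is -39.10°.
Midpoint longitude = -149.28° + (-39.10°)/2 = -149.28° − 19.55° = -168.83°.
(The naïve average (-149.28 + +171.62)/2 = 11.17° is on the wrong side of the globe.)

168.83°W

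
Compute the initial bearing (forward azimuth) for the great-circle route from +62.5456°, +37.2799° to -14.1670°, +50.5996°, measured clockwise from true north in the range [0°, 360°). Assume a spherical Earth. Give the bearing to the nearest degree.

167°

Δλ = 50.5996 − 37.2799 = 13.3197°.
θ = atan2( sin Δλ · cos φ₂ , cos φ₁ · sin φ₂ − sin φ₁ · cos φ₂ · cos Δλ )
  = atan2(0.22338, -0.95008) = 166.769° → normalised to [0°, 360°): 166.769°.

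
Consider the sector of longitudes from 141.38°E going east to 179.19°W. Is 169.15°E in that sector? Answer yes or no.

Yes

Band width going east from +141.38° to -179.19°: ((-179.19 − 141.38) mod 360) = 39.43°.
Offset of +169.15° east of the west edge: ((169.15 − 141.38) mod 360) = 27.77°.
27.77° ≤ 39.43° ⇒ inside.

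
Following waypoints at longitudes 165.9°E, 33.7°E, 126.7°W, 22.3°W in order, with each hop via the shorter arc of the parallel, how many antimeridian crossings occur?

0

Leg 1: +165.9° → +33.7°, shortest Δλ = -132.2° (west) — does not cross 180°.
Leg 2: +33.7° → -126.7°, shortest Δλ = -160.4° (west) — does not cross 180°.
Leg 3: -126.7° → -22.3°, shortest Δλ = 104.4° (east) — does not cross 180°.
Total crossings: 0.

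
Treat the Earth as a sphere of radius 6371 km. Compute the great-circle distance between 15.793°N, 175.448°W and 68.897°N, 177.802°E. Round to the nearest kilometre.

5924 km

Δλ = 177.802 − -175.448 = 353.250°; wrapped into (−180°, 180°]: -6.750°.
Δφ = 68.897 − 15.793 = 53.104°.
a = sin²(Δφ/2) + cos φ₁ · cos φ₂ · sin²(Δλ/2) = 0.201019.
c = 2·atan2(√a, √(1−a)) = 0.92984 rad → d = 6371·c ≈ 5924.01 km.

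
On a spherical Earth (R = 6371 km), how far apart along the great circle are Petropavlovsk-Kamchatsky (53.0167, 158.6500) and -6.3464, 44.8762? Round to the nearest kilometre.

Δλ = 44.8762 − 158.6500 = -113.7738°.
Δφ = -6.3464 − 53.0167 = -59.3631°.
a = sin²(Δφ/2) + cos φ₁ · cos φ₂ · sin²(Δλ/2) = 0.664664.
c = 2·atan2(√a, √(1−a)) = 1.90639 rad → d = 6371·c ≈ 12145.60 km.

12146 km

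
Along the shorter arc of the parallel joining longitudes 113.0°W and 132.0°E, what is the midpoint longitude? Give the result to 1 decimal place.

170.5°W

Signed shortest Δλ from -113.0° to +132.0° is -115.0°.
Midpoint longitude = -113.0° + (-115.0°)/2 = -113.0° − 57.5° = -170.5°.
(The naïve average (-113.0 + +132.0)/2 = 9.5° is on the wrong side of the globe.)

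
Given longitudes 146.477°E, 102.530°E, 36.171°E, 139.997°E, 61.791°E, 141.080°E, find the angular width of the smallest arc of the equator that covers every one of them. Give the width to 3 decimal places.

110.306°

Sort the longitudes: +36.171°, +61.791°, +102.530°, +139.997°, +141.080°, +146.477°.
Eastward gaps between consecutive values (wrapping around): 25.620°, 40.739°, 37.467°, 1.083°, 5.397°, 249.694°.
Largest gap = 249.694° ⇒ minimal covering band is its complement: 360° − 249.694° = 110.306°.
Band runs from +36.171° eastward to +146.477°.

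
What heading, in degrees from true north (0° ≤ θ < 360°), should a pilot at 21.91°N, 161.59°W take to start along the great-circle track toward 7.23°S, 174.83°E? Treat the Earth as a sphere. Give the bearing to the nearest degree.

221°

Δλ = 174.83 − -161.59 = 336.42°; wrapped into (−180°, 180°]: -23.58°.
θ = atan2( sin Δλ · cos φ₂ , cos φ₁ · sin φ₂ − sin φ₁ · cos φ₂ · cos Δλ )
  = atan2(-0.39685, -0.45604) = -138.970° → normalised to [0°, 360°): 221.030°.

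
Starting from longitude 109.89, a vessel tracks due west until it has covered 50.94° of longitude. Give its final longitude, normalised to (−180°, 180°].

+58.95°

Start at +109.89°; shift −50.94° → +58.95°.
+58.95° already lies in (−180°, 180°].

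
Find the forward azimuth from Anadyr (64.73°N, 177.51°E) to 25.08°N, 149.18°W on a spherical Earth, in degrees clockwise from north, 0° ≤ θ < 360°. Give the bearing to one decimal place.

Δλ = -149.18 − 177.51 = -326.69°; wrapped into (−180°, 180°]: 33.31°.
θ = atan2( sin Δλ · cos φ₂ , cos φ₁ · sin φ₂ − sin φ₁ · cos φ₂ · cos Δλ )
  = atan2(0.49739, -0.50354) = 135.352° → normalised to [0°, 360°): 135.352°.

135.4°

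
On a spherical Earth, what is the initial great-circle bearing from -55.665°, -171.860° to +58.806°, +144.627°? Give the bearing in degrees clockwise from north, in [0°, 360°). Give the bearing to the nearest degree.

Δλ = 144.627 − -171.860 = 316.487°; wrapped into (−180°, 180°]: -43.513°.
θ = atan2( sin Δλ · cos φ₂ , cos φ₁ · sin φ₂ − sin φ₁ · cos φ₂ · cos Δλ )
  = atan2(-0.35661, 0.79265) = -24.223° → normalised to [0°, 360°): 335.777°.

336°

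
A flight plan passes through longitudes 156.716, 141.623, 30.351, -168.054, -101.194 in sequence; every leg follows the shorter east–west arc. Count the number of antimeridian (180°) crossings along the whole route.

1

Leg 1: +156.716° → +141.623°, shortest Δλ = -15.093° (west) — does not cross 180°.
Leg 2: +141.623° → +30.351°, shortest Δλ = -111.272° (west) — does not cross 180°.
Leg 3: +30.351° → -168.054°, shortest Δλ = 161.595° (east) — crosses 180°.
Leg 4: -168.054° → -101.194°, shortest Δλ = 66.86° (east) — does not cross 180°.
Total crossings: 1.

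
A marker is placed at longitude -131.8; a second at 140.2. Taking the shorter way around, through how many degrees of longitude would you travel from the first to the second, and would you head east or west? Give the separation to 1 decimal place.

88.0° west

Raw difference: 140.2 − -131.8 = 272.0°.
Normalise into (−180°, 180°]: 272.0° − 360° = -88.0°.
Negative ⇒ the second point lies to the west; separation 88.0°.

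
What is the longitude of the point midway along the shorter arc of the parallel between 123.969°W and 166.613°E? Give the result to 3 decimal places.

158.678°W

Signed shortest Δλ from -123.969° to +166.613° is -69.418°.
Midpoint longitude = -123.969° + (-69.418°)/2 = -123.969° − 34.709° = -158.678°.
(The naïve average (-123.969 + +166.613)/2 = 21.322° is on the wrong side of the globe.)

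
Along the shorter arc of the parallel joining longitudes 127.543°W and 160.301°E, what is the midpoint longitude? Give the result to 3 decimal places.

Signed shortest Δλ from -127.543° to +160.301° is -72.156°.
Midpoint longitude = -127.543° + (-72.156°)/2 = -127.543° − 36.078° = -163.621°.
(The naïve average (-127.543 + +160.301)/2 = 16.379° is on the wrong side of the globe.)

163.621°W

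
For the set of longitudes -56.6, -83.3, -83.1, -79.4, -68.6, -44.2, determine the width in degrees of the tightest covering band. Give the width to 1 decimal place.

Sort the longitudes: -83.3°, -83.1°, -79.4°, -68.6°, -56.6°, -44.2°.
Eastward gaps between consecutive values (wrapping around): 0.2°, 3.7°, 10.8°, 12.0°, 12.4°, 320.9°.
Largest gap = 320.9° ⇒ minimal covering band is its complement: 360° − 320.9° = 39.1°.
Band runs from -83.3° eastward to -44.2°.

39.1°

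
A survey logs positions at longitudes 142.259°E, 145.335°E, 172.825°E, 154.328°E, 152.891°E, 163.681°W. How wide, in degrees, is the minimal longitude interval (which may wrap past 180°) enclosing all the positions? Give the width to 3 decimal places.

54.060°

Sort the longitudes: -163.681°, +142.259°, +145.335°, +152.891°, +154.328°, +172.825°.
Eastward gaps between consecutive values (wrapping around): 305.940°, 3.076°, 7.556°, 1.437°, 18.497°, 23.494°.
Largest gap = 305.940° ⇒ minimal covering band is its complement: 360° − 305.940° = 54.060°.
Band runs from +142.259° eastward to -163.681°, crossing the antimeridian.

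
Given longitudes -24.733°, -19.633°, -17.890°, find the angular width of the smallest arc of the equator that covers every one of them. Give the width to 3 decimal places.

Sort the longitudes: -24.733°, -19.633°, -17.890°.
Eastward gaps between consecutive values (wrapping around): 5.100°, 1.743°, 353.157°.
Largest gap = 353.157° ⇒ minimal covering band is its complement: 360° − 353.157° = 6.843°.
Band runs from -24.733° eastward to -17.890°.

6.843°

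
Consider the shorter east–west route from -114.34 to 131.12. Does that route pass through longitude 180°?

Naïve |131.12 − -114.34| = 245.46° > 180°, so the shorter arc goes the other way round — across 180°.
Signed shortest Δλ = ((131.12 − -114.34 + 180) mod 360) − 180 = -114.54°.
Going west by 114.54° from -114.34° passes through 180° before reaching +131.12°.

Yes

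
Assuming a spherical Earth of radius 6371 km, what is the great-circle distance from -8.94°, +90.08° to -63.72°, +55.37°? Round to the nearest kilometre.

Δλ = 55.37 − 90.08 = -34.71°.
Δφ = -63.72 − -8.94 = -54.78°.
a = sin²(Δφ/2) + cos φ₁ · cos φ₂ · sin²(Δλ/2) = 0.250558.
c = 2·atan2(√a, √(1−a)) = 1.04849 rad → d = 6371·c ≈ 6679.91 km.

6680 km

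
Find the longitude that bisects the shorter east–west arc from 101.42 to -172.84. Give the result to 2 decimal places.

Signed shortest Δλ from +101.42° to -172.84° is +85.74°.
Midpoint longitude = +101.42° + (+85.74°)/2 = +101.42° + 42.87° = +144.29°.
(The naïve average (+101.42 + -172.84)/2 = -35.71° is on the wrong side of the globe.)

+144.29°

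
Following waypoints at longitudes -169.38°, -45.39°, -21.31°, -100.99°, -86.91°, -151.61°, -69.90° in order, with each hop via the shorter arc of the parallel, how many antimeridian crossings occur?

0

Leg 1: -169.38° → -45.39°, shortest Δλ = 123.99° (east) — does not cross 180°.
Leg 2: -45.39° → -21.31°, shortest Δλ = 24.08° (east) — does not cross 180°.
Leg 3: -21.31° → -100.99°, shortest Δλ = -79.68° (west) — does not cross 180°.
Leg 4: -100.99° → -86.91°, shortest Δλ = 14.08° (east) — does not cross 180°.
Leg 5: -86.91° → -151.61°, shortest Δλ = -64.7° (west) — does not cross 180°.
Leg 6: -151.61° → -69.90°, shortest Δλ = 81.71° (east) — does not cross 180°.
Total crossings: 0.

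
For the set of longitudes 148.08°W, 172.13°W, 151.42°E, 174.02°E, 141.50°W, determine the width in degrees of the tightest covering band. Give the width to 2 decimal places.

67.08°

Sort the longitudes: -172.13°, -148.08°, -141.50°, +151.42°, +174.02°.
Eastward gaps between consecutive values (wrapping around): 24.05°, 6.58°, 292.92°, 22.60°, 13.85°.
Largest gap = 292.92° ⇒ minimal covering band is its complement: 360° − 292.92° = 67.08°.
Band runs from +151.42° eastward to -141.50°, crossing the antimeridian.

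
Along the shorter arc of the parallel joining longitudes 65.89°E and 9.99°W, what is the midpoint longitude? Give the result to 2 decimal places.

27.95°E

Signed shortest Δλ from +65.89° to -9.99° is -75.88°.
Midpoint longitude = +65.89° + (-75.88°)/2 = +65.89° − 37.94° = +27.95°.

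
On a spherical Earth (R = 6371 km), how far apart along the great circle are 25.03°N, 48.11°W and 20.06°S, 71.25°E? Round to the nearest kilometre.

Δλ = 71.25 − -48.11 = 119.36°.
Δφ = -20.06 − 25.03 = -45.09°.
a = sin²(Δφ/2) + cos φ₁ · cos φ₂ · sin²(Δλ/2) = 0.781211.
c = 2·atan2(√a, √(1−a)) = 2.16811 rad → d = 6371·c ≈ 13813.02 km.

13813 km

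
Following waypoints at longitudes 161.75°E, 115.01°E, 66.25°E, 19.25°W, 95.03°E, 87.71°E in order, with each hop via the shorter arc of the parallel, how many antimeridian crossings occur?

Leg 1: +161.75° → +115.01°, shortest Δλ = -46.74° (west) — does not cross 180°.
Leg 2: +115.01° → +66.25°, shortest Δλ = -48.76° (west) — does not cross 180°.
Leg 3: +66.25° → -19.25°, shortest Δλ = -85.5° (west) — does not cross 180°.
Leg 4: -19.25° → +95.03°, shortest Δλ = 114.28° (east) — does not cross 180°.
Leg 5: +95.03° → +87.71°, shortest Δλ = -7.32° (west) — does not cross 180°.
Total crossings: 0.

0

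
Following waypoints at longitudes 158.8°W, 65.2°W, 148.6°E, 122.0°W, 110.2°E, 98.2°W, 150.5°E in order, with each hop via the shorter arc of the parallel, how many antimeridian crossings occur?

5

Leg 1: -158.8° → -65.2°, shortest Δλ = 93.6° (east) — does not cross 180°.
Leg 2: -65.2° → +148.6°, shortest Δλ = -146.2° (west) — crosses 180°.
Leg 3: +148.6° → -122.0°, shortest Δλ = 89.4° (east) — crosses 180°.
Leg 4: -122.0° → +110.2°, shortest Δλ = -127.8° (west) — crosses 180°.
Leg 5: +110.2° → -98.2°, shortest Δλ = 151.6° (east) — crosses 180°.
Leg 6: -98.2° → +150.5°, shortest Δλ = -111.3° (west) — crosses 180°.
Total crossings: 5.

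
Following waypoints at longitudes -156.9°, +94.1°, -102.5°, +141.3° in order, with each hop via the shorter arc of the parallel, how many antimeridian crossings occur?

Leg 1: -156.9° → +94.1°, shortest Δλ = -109.0° (west) — crosses 180°.
Leg 2: +94.1° → -102.5°, shortest Δλ = 163.4° (east) — crosses 180°.
Leg 3: -102.5° → +141.3°, shortest Δλ = -116.2° (west) — crosses 180°.
Total crossings: 3.

3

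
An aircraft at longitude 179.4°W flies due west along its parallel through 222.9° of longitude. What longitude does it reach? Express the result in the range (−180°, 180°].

42.3°W

Start at -179.4°; shift −222.9° → -402.3°.
-402.3° lies outside (−180°, 180°]; add 360° → -42.3°.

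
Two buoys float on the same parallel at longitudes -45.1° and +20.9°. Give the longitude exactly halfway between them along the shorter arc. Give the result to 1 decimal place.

Signed shortest Δλ from -45.1° to +20.9° is +66.0°.
Midpoint longitude = -45.1° + (+66.0°)/2 = -45.1° + 33.0° = -12.1°.

-12.1°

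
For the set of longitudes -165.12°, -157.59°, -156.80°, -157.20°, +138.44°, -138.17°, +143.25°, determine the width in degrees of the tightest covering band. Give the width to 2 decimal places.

83.39°

Sort the longitudes: -165.12°, -157.59°, -157.20°, -156.80°, -138.17°, +138.44°, +143.25°.
Eastward gaps between consecutive values (wrapping around): 7.53°, 0.39°, 0.40°, 18.63°, 276.61°, 4.81°, 51.63°.
Largest gap = 276.61° ⇒ minimal covering band is its complement: 360° − 276.61° = 83.39°.
Band runs from +138.44° eastward to -138.17°, crossing the antimeridian.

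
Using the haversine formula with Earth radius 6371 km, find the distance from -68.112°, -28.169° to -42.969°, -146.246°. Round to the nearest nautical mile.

Δλ = -146.246 − -28.169 = -118.077°.
Δφ = -42.969 − -68.112 = 25.143°.
a = sin²(Δφ/2) + cos φ₁ · cos φ₂ · sin²(Δλ/2) = 0.247959.
c = 2·atan2(√a, √(1−a)) = 1.04248 rad → d = 6371·c ≈ 6641.62 km ≈ 3586.19 nmi.

3586 nmi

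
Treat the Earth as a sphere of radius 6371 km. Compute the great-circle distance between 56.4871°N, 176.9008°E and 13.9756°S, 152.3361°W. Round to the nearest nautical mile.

Δλ = -152.3361 − 176.9008 = -329.2369°; wrapped into (−180°, 180°]: 30.7631°.
Δφ = -13.9756 − 56.4871 = -70.4627°.
a = sin²(Δφ/2) + cos φ₁ · cos φ₂ · sin²(Δλ/2) = 0.370485.
c = 2·atan2(√a, √(1−a)) = 1.30878 rad → d = 6371·c ≈ 8338.23 km ≈ 4502.28 nmi.

4502 nmi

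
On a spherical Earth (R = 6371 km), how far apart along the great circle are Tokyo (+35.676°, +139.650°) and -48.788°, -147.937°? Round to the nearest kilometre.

Δλ = -147.937 − 139.650 = -287.587°; wrapped into (−180°, 180°]: 72.413°.
Δφ = -48.788 − 35.676 = -84.464°.
a = sin²(Δφ/2) + cos φ₁ · cos φ₂ · sin²(Δλ/2) = 0.638508.
c = 2·atan2(√a, √(1−a)) = 1.85148 rad → d = 6371·c ≈ 11795.80 km.

11796 km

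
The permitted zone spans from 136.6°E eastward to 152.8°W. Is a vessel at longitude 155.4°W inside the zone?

Band width going east from +136.6° to -152.8°: ((-152.8 − 136.6) mod 360) = 70.6°.
Offset of -155.4° east of the west edge: ((-155.4 − 136.6) mod 360) = 68.0°.
68.0° ≤ 70.6° ⇒ inside.

Yes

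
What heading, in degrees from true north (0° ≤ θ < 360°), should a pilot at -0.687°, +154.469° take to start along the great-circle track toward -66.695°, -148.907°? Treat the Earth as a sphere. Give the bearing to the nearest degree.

160°

Δλ = -148.907 − 154.469 = -303.376°; wrapped into (−180°, 180°]: 56.624°.
θ = atan2( sin Δλ · cos φ₂ , cos φ₁ · sin φ₂ − sin φ₁ · cos φ₂ · cos Δλ )
  = atan2(0.33038, -0.91574) = 160.162° → normalised to [0°, 360°): 160.162°.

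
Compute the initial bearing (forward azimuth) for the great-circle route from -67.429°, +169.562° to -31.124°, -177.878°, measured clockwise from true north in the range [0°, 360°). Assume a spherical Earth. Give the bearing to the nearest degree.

18°

Δλ = -177.878 − 169.562 = -347.440°; wrapped into (−180°, 180°]: 12.560°.
θ = atan2( sin Δλ · cos φ₂ , cos φ₁ · sin φ₂ − sin φ₁ · cos φ₂ · cos Δλ )
  = atan2(0.18616, 0.57317) = 17.993° → normalised to [0°, 360°): 17.993°.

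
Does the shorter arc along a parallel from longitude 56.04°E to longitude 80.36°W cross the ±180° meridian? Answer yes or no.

No

Signed shortest Δλ = ((-80.36 − 56.04 + 180) mod 360) − 180 = -136.4°.
Going west by 136.4° from +56.04° reaches -80.36° without touching 180°.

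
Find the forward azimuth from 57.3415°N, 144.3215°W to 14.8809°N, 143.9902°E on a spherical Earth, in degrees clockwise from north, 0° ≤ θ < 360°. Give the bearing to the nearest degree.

263°

Δλ = 143.9902 − -144.3215 = 288.3117°; wrapped into (−180°, 180°]: -71.6883°.
θ = atan2( sin Δλ · cos φ₂ , cos φ₁ · sin φ₂ − sin φ₁ · cos φ₂ · cos Δλ )
  = atan2(-0.91752, -0.11706) = -97.271° → normalised to [0°, 360°): 262.729°.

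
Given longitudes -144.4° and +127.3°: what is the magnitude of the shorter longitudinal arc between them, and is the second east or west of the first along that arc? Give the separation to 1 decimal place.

88.3° west

Raw difference: 127.3 − -144.4 = 271.7°.
Normalise into (−180°, 180°]: 271.7° − 360° = -88.3°.
Negative ⇒ the second point lies to the west; separation 88.3°.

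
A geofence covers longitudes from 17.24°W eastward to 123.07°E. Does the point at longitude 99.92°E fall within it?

Yes

Band width going east from -17.24° to +123.07°: ((123.07 − -17.24) mod 360) = 140.31°.
Offset of +99.92° east of the west edge: ((99.92 − -17.24) mod 360) = 117.16°.
117.16° ≤ 140.31° ⇒ inside.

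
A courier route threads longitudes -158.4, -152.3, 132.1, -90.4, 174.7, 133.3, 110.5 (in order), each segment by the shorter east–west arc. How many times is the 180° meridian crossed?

3

Leg 1: -158.4° → -152.3°, shortest Δλ = 6.1° (east) — does not cross 180°.
Leg 2: -152.3° → +132.1°, shortest Δλ = -75.6° (west) — crosses 180°.
Leg 3: +132.1° → -90.4°, shortest Δλ = 137.5° (east) — crosses 180°.
Leg 4: -90.4° → +174.7°, shortest Δλ = -94.9° (west) — crosses 180°.
Leg 5: +174.7° → +133.3°, shortest Δλ = -41.4° (west) — does not cross 180°.
Leg 6: +133.3° → +110.5°, shortest Δλ = -22.8° (west) — does not cross 180°.
Total crossings: 3.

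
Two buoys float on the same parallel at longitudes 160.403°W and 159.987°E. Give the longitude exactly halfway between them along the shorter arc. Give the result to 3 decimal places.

Signed shortest Δλ from -160.403° to +159.987° is -39.610°.
Midpoint longitude = -160.403° + (-39.610°)/2 = -160.403° − 19.805° = -180.208°.
Normalise into (−180°, 180°]: +179.792°.
(The naïve average (-160.403 + +159.987)/2 = -0.208° is on the wrong side of the globe.)

179.792°E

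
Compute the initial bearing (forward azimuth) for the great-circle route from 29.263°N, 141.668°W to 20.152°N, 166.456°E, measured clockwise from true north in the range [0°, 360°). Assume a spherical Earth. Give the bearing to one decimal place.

Δλ = 166.456 − -141.668 = 308.124°; wrapped into (−180°, 180°]: -51.876°.
θ = atan2( sin Δλ · cos φ₂ , cos φ₁ · sin φ₂ − sin φ₁ · cos φ₂ · cos Δλ )
  = atan2(-0.73852, 0.01724) = -88.663° → normalised to [0°, 360°): 271.337°.

271.3°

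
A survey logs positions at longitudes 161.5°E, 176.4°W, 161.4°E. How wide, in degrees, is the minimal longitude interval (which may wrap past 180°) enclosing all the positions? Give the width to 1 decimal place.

22.2°

Sort the longitudes: -176.4°, +161.4°, +161.5°.
Eastward gaps between consecutive values (wrapping around): 337.8°, 0.1°, 22.1°.
Largest gap = 337.8° ⇒ minimal covering band is its complement: 360° − 337.8° = 22.2°.
Band runs from +161.4° eastward to -176.4°, crossing the antimeridian.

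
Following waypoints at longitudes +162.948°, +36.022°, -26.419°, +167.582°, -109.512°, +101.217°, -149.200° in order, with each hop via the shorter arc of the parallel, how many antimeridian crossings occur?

4

Leg 1: +162.948° → +36.022°, shortest Δλ = -126.926° (west) — does not cross 180°.
Leg 2: +36.022° → -26.419°, shortest Δλ = -62.441° (west) — does not cross 180°.
Leg 3: -26.419° → +167.582°, shortest Δλ = -165.999° (west) — crosses 180°.
Leg 4: +167.582° → -109.512°, shortest Δλ = 82.906° (east) — crosses 180°.
Leg 5: -109.512° → +101.217°, shortest Δλ = -149.271° (west) — crosses 180°.
Leg 6: +101.217° → -149.200°, shortest Δλ = 109.583° (east) — crosses 180°.
Total crossings: 4.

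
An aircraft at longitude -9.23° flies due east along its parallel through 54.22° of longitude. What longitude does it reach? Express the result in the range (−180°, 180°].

Start at -9.23°; shift +54.22° → +44.99°.
+44.99° already lies in (−180°, 180°].

+44.99°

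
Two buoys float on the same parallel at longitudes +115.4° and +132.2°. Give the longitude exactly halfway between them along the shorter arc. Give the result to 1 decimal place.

+123.8°

Signed shortest Δλ from +115.4° to +132.2° is +16.8°.
Midpoint longitude = +115.4° + (+16.8°)/2 = +115.4° + 8.4° = +123.8°.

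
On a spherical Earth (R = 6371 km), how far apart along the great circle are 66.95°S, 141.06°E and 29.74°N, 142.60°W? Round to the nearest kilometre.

12465 km

Δλ = -142.60 − 141.06 = -283.66°; wrapped into (−180°, 180°]: 76.34°.
Δφ = 29.74 − -66.95 = 96.69°.
a = sin²(Δφ/2) + cos φ₁ · cos φ₂ · sin²(Δλ/2) = 0.688088.
c = 2·atan2(√a, √(1−a)) = 1.95646 rad → d = 6371·c ≈ 12464.61 km.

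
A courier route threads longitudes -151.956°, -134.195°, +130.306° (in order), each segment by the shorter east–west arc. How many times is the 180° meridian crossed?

1

Leg 1: -151.956° → -134.195°, shortest Δλ = 17.761° (east) — does not cross 180°.
Leg 2: -134.195° → +130.306°, shortest Δλ = -95.499° (west) — crosses 180°.
Total crossings: 1.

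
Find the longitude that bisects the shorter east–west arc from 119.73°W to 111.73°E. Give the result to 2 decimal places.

176.00°E

Signed shortest Δλ from -119.73° to +111.73° is -128.54°.
Midpoint longitude = -119.73° + (-128.54°)/2 = -119.73° − 64.27° = -184.00°.
Normalise into (−180°, 180°]: +176.00°.
(The naïve average (-119.73 + +111.73)/2 = -4.0° is on the wrong side of the globe.)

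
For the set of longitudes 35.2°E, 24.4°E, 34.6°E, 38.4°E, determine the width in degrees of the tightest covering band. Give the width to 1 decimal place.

Sort the longitudes: +24.4°, +34.6°, +35.2°, +38.4°.
Eastward gaps between consecutive values (wrapping around): 10.2°, 0.6°, 3.2°, 346.0°.
Largest gap = 346.0° ⇒ minimal covering band is its complement: 360° − 346.0° = 14.0°.
Band runs from +24.4° eastward to +38.4°.

14.0°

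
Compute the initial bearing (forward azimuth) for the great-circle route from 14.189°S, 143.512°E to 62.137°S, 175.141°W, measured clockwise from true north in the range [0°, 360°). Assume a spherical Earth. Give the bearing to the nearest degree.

Δλ = -175.141 − 143.512 = -318.653°; wrapped into (−180°, 180°]: 41.347°.
θ = atan2( sin Δλ · cos φ₂ , cos φ₁ · sin φ₂ − sin φ₁ · cos φ₂ · cos Δλ )
  = atan2(0.30875, -0.77109) = 158.179° → normalised to [0°, 360°): 158.179°.

158°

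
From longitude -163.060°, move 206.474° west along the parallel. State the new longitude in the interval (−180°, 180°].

Start at -163.060°; shift −206.474° → -369.534°.
-369.534° lies outside (−180°, 180°]; add 360° → -9.534°.

-9.534°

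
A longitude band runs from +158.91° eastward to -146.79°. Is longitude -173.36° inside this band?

Yes

Band width going east from +158.91° to -146.79°: ((-146.79 − 158.91) mod 360) = 54.30°.
Offset of -173.36° east of the west edge: ((-173.36 − 158.91) mod 360) = 27.73°.
27.73° ≤ 54.30° ⇒ inside.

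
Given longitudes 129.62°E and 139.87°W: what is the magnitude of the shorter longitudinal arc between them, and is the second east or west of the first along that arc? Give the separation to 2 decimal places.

90.51° east

Raw difference: -139.87 − 129.62 = -269.49°.
Normalise into (−180°, 180°]: -269.49° + 360° = 90.51°.
Positive ⇒ the second point lies to the east; separation 90.51°.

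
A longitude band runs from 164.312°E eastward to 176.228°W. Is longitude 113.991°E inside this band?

No

Band width going east from +164.312° to -176.228°: ((-176.228 − 164.312) mod 360) = 19.460°.
Offset of +113.991° east of the west edge: ((113.991 − 164.312) mod 360) = 309.679°.
309.679° > 19.460° ⇒ outside.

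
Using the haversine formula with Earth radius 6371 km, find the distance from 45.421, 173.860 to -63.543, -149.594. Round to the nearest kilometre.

12535 km

Δλ = -149.594 − 173.860 = -323.454°; wrapped into (−180°, 180°]: 36.546°.
Δφ = -63.543 − 45.421 = -108.964°.
a = sin²(Δφ/2) + cos φ₁ · cos φ₂ · sin²(Δλ/2) = 0.693230.
c = 2·atan2(√a, √(1−a)) = 1.96759 rad → d = 6371·c ≈ 12535.49 km.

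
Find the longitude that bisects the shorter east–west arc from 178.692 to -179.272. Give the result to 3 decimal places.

+179.710°

Signed shortest Δλ from +178.692° to -179.272° is +2.036°.
Midpoint longitude = +178.692° + (+2.036°)/2 = +178.692° + 1.018° = +179.710°.
(The naïve average (+178.692 + -179.272)/2 = -0.29° is on the wrong side of the globe.)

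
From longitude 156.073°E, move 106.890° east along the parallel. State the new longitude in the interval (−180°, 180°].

Start at +156.073°; shift +106.890° → +262.963°.
+262.963° lies outside (−180°, 180°]; subtract 360° → -97.037°.

97.037°W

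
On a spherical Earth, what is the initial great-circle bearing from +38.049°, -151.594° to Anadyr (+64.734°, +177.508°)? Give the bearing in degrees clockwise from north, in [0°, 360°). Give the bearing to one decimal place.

335.7°

Δλ = 177.508 − -151.594 = 329.102°; wrapped into (−180°, 180°]: -30.898°.
θ = atan2( sin Δλ · cos φ₂ , cos φ₁ · sin φ₂ − sin φ₁ · cos φ₂ · cos Δλ )
  = atan2(-0.21918, 0.48642) = -24.256° → normalised to [0°, 360°): 335.744°.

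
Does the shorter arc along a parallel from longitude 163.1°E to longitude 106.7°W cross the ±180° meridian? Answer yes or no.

Naïve |-106.7 − 163.1| = 269.8° > 180°, so the shorter arc goes the other way round — across 180°.
Signed shortest Δλ = ((-106.7 − 163.1 + 180) mod 360) − 180 = 90.2°.
Going east by 90.2° from +163.1° passes through 180° before reaching -106.7°.

Yes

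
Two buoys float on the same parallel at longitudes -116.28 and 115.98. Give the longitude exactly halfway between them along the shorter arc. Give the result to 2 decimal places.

Signed shortest Δλ from -116.28° to +115.98° is -127.74°.
Midpoint longitude = -116.28° + (-127.74°)/2 = -116.28° − 63.87° = -180.15°.
Normalise into (−180°, 180°]: +179.85°.
(The naïve average (-116.28 + +115.98)/2 = -0.15° is on the wrong side of the globe.)

+179.85°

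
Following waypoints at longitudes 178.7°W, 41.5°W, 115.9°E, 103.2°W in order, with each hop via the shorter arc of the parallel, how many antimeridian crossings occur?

1

Leg 1: -178.7° → -41.5°, shortest Δλ = 137.2° (east) — does not cross 180°.
Leg 2: -41.5° → +115.9°, shortest Δλ = 157.4° (east) — does not cross 180°.
Leg 3: +115.9° → -103.2°, shortest Δλ = 140.9° (east) — crosses 180°.
Total crossings: 1.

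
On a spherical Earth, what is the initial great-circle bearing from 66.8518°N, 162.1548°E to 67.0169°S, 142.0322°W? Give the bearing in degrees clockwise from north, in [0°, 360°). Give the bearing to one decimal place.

150.2°

Δλ = -142.0322 − 162.1548 = -304.1870°; wrapped into (−180°, 180°]: 55.8130°.
θ = atan2( sin Δλ · cos φ₂ , cos φ₁ · sin φ₂ − sin φ₁ · cos φ₂ · cos Δλ )
  = atan2(0.32299, -0.56364) = 150.185° → normalised to [0°, 360°): 150.185°.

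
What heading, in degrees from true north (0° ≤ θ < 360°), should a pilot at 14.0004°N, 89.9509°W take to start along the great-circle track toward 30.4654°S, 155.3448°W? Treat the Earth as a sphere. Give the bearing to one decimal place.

233.6°

Δλ = -155.3448 − -89.9509 = -65.3939°.
θ = atan2( sin Δλ · cos φ₂ , cos φ₁ · sin φ₂ − sin φ₁ · cos φ₂ · cos Δλ )
  = atan2(-0.78366, -0.57878) = -126.448° → normalised to [0°, 360°): 233.552°.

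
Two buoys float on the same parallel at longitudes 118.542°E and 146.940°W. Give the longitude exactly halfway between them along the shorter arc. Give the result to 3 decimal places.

Signed shortest Δλ from +118.542° to -146.940° is +94.518°.
Midpoint longitude = +118.542° + (+94.518°)/2 = +118.542° + 47.259° = +165.801°.
(The naïve average (+118.542 + -146.940)/2 = -14.199° is on the wrong side of the globe.)

165.801°E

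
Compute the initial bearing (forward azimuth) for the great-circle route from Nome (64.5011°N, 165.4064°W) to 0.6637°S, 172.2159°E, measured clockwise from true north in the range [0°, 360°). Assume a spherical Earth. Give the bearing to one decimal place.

204.4°

Δλ = 172.2159 − -165.4064 = 337.6223°; wrapped into (−180°, 180°]: -22.3777°.
θ = atan2( sin Δλ · cos φ₂ , cos φ₁ · sin φ₂ − sin φ₁ · cos φ₂ · cos Δλ )
  = atan2(-0.38068, -0.83955) = -155.609° → normalised to [0°, 360°): 204.391°.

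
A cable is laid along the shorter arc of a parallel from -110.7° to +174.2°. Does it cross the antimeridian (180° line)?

Naïve |174.2 − -110.7| = 284.9° > 180°, so the shorter arc goes the other way round — across 180°.
Signed shortest Δλ = ((174.2 − -110.7 + 180) mod 360) − 180 = -75.1°.
Going west by 75.1° from -110.7° passes through 180° before reaching +174.2°.

Yes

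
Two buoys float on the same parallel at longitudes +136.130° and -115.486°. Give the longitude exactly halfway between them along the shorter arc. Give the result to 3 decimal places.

Signed shortest Δλ from +136.130° to -115.486° is +108.384°.
Midpoint longitude = +136.130° + (+108.384°)/2 = +136.130° + 54.192° = +190.322°.
Normalise into (−180°, 180°]: -169.678°.
(The naïve average (+136.130 + -115.486)/2 = 10.322° is on the wrong side of the globe.)

-169.678°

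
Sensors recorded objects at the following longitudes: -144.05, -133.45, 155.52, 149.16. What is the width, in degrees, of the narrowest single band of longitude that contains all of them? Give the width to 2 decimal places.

77.39°

Sort the longitudes: -144.05°, -133.45°, +149.16°, +155.52°.
Eastward gaps between consecutive values (wrapping around): 10.60°, 282.61°, 6.36°, 60.43°.
Largest gap = 282.61° ⇒ minimal covering band is its complement: 360° − 282.61° = 77.39°.
Band runs from +149.16° eastward to -133.45°, crossing the antimeridian.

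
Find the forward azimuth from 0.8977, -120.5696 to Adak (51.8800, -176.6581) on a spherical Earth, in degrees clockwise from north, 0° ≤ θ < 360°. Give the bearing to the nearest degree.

Δλ = -176.6581 − -120.5696 = -56.0885°.
θ = atan2( sin Δλ · cos φ₂ , cos φ₁ · sin φ₂ − sin φ₁ · cos φ₂ · cos Δλ )
  = atan2(-0.51231, 0.78123) = -33.256° → normalised to [0°, 360°): 326.744°.

327°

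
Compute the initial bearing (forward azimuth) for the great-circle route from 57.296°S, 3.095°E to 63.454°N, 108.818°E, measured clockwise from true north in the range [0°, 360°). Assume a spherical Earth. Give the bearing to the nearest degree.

48°

Δλ = 108.818 − 3.095 = 105.723°.
θ = atan2( sin Δλ · cos φ₂ , cos φ₁ · sin φ₂ − sin φ₁ · cos φ₂ · cos Δλ )
  = atan2(0.43019, 0.38143) = 48.438° → normalised to [0°, 360°): 48.438°.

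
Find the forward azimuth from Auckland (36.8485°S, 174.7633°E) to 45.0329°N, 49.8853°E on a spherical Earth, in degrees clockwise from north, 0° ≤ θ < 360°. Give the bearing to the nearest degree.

299°

Δλ = 49.8853 − 174.7633 = -124.8780°.
θ = atan2( sin Δλ · cos φ₂ , cos φ₁ · sin φ₂ − sin φ₁ · cos φ₂ · cos Δλ )
  = atan2(-0.57976, 0.32382) = -60.815° → normalised to [0°, 360°): 299.185°.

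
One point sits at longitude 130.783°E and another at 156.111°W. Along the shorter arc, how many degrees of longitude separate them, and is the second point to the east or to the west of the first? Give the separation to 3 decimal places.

73.106° east

Raw difference: -156.111 − 130.783 = -286.894°.
Normalise into (−180°, 180°]: -286.894° + 360° = 73.106°.
Positive ⇒ the second point lies to the east; separation 73.106°.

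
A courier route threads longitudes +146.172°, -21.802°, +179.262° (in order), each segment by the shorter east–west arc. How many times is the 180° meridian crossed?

1

Leg 1: +146.172° → -21.802°, shortest Δλ = -167.974° (west) — does not cross 180°.
Leg 2: -21.802° → +179.262°, shortest Δλ = -158.936° (west) — crosses 180°.
Total crossings: 1.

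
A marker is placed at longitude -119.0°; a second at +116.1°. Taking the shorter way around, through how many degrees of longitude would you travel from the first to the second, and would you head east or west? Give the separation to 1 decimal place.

124.9° west

Raw difference: 116.1 − -119.0 = 235.1°.
Normalise into (−180°, 180°]: 235.1° − 360° = -124.9°.
Negative ⇒ the second point lies to the west; separation 124.9°.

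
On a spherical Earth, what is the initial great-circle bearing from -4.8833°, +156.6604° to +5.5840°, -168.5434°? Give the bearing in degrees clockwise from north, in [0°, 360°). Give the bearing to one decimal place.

Δλ = -168.5434 − 156.6604 = -325.2038°; wrapped into (−180°, 180°]: 34.7962°.
θ = atan2( sin Δλ · cos φ₂ , cos φ₁ · sin φ₂ − sin φ₁ · cos φ₂ · cos Δλ )
  = atan2(0.56795, 0.16652) = 73.659° → normalised to [0°, 360°): 73.659°.

73.7°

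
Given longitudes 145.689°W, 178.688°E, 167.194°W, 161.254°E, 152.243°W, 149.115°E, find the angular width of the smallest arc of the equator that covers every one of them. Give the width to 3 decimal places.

Sort the longitudes: -167.194°, -152.243°, -145.689°, +149.115°, +161.254°, +178.688°.
Eastward gaps between consecutive values (wrapping around): 14.951°, 6.554°, 294.804°, 12.139°, 17.434°, 14.118°.
Largest gap = 294.804° ⇒ minimal covering band is its complement: 360° − 294.804° = 65.196°.
Band runs from +149.115° eastward to -145.689°, crossing the antimeridian.

65.196°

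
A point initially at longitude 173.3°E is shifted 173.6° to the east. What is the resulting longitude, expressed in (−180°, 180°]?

Start at +173.3°; shift +173.6° → +346.9°.
+346.9° lies outside (−180°, 180°]; subtract 360° → -13.1°.

13.1°W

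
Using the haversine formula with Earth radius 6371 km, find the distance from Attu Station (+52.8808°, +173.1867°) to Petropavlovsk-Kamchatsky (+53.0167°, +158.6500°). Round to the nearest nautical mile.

525 nmi

Δλ = 158.6500 − 173.1867 = -14.5367°.
Δφ = 53.0167 − 52.8808 = 0.1359°.
a = sin²(Δφ/2) + cos φ₁ · cos φ₂ · sin²(Δλ/2) = 0.005812.
c = 2·atan2(√a, √(1−a)) = 0.15263 rad → d = 6371·c ≈ 972.38 km ≈ 525.04 nmi.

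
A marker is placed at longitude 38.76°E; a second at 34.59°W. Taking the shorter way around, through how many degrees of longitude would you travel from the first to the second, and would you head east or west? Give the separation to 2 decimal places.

73.35° west

Raw difference: -34.59 − 38.76 = -73.35°.
Normalise into (−180°, 180°]: -73.35° stays -73.35°.
Negative ⇒ the second point lies to the west; separation 73.35°.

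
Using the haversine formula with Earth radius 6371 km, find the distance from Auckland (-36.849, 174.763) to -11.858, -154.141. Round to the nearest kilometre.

Δλ = -154.141 − 174.763 = -328.904°; wrapped into (−180°, 180°]: 31.096°.
Δφ = -11.858 − -36.849 = 24.991°.
a = sin²(Δφ/2) + cos φ₁ · cos φ₂ · sin²(Δλ/2) = 0.103080.
c = 2·atan2(√a, √(1−a)) = 0.65370 rad → d = 6371·c ≈ 4164.72 km.

4165 km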